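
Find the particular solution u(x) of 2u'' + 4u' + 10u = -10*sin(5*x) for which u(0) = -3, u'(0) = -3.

Divide through by 2: u'' + 2u' + 5u = -5*sin(5*x).
Characteristic equation r² + 2r + 5 = 0 has discriminant (2)² - 4·(5) = -16 < 0, so r = -1 ± 2i.
Hence u_h = C1*cos(2*x)*exp(-x) + C2*exp(-x)*sin(2*x).
Try u_p = A*cos(5*x) + B*sin(5*x). Substituting and equating the coefficients of cos(5x) and sin(5x) gives A = 1/10, B = 1/5, so u_p = sin(5*x)/5 + cos(5*x)/10.
General solution: u = sin(5*x)/5 + cos(5*x)/10 + C1*cos(2*x)*exp(-x) + C2*exp(-x)*sin(2*x).
Apply the initial conditions: u(0) = 1/10 + C1 = -3 and u'(0) = 1 - C1 + 2*C2 = -3. Solving gives C1 = -31/10, C2 = -71/20.

u = sin(5*x)/5 + cos(5*x)/10 - 71*exp(-x)*sin(2*x)/20 - 31*cos(2*x)*exp(-x)/10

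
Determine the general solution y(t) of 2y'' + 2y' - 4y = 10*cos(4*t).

Divide through by 2: y'' + y' - 2y = 5*cos(4*t).
Characteristic equation r² + r - 2 = 0 factors as (r - 1)(r + 2) = 0, so r = 1, -2.
Hence y_h = C1*exp(t) + C2*exp(-2*t).
Try y_p = A*cos(4*t) + B*sin(4*t). Substituting and equating the coefficients of cos(4t) and sin(4t) gives A = -9/34, B = 1/17, so y_p = -9*cos(4*t)/34 + sin(4*t)/17.

y = -9*cos(4*t)/34 + sin(4*t)/17 + C1*exp(t) + C2*exp(-2*t)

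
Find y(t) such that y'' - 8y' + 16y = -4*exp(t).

Characteristic equation r² - 8r + 16 = 0 has discriminant (-8)² - 4·(16) = 0, so r = 4 is a repeated root.
Hence y_h = (C1 + C2*t)*exp(4*t).
Try y_p = A*exp(t). Substituting into the equation and dividing by exp(t) gives A = -4/9, so y_p = -4*exp(t)/9.

y = -4*exp(t)/9 + C1*exp(4*t) + C2*t*exp(4*t)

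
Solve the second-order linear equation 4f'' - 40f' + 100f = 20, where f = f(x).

Divide through by 4: f'' - 10f' + 25f = 5.
Characteristic equation r² - 10r + 25 = 0 has discriminant (-10)² - 4·(25) = 0, so r = 5 is a repeated root.
Hence f_h = (C1 + C2*x)*exp(5*x).
For the particular solution try f_p = A0. Substituting and matching coefficients of each power of x gives A0 = 1/5, so f_p = 1/5.

f = 1/5 + C1*exp(5*x) + C2*x*exp(5*x)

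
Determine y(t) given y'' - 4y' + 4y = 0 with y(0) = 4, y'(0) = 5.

y = 4*exp(2*t) - 3*t*exp(2*t)

Characteristic equation r² - 4r + 4 = 0 has discriminant (-4)² - 4·(4) = 0, so r = 2 is a repeated root.
Hence y_h = (C1 + C2*t)*exp(2*t).
Apply the initial conditions: y(0) = C1 = 4 and y'(0) = C2 + 2*C1 = 5. Solving gives C1 = 4, C2 = -3.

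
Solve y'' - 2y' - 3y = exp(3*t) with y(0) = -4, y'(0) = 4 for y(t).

y = -63*exp(-t)/16 - exp(3*t)/16 + t*exp(3*t)/4

Characteristic equation r² - 2r - 3 = 0 factors as (r - 3)(r + 1) = 0, so r = 3, -1.
Hence y_h = C1*exp(3*t) + C2*exp(-t).
Since exp(3*t) solves the homogeneous equation (r = 3 is a root of multiplicity 1), multiply the trial by t. Try y_p = A*t*exp(3*t). Substituting into the equation and dividing by exp(3*t) gives A = 1/4, so y_p = t*exp(3*t)/4.
General solution: y = C1*exp(3*t) + C2*exp(-t) + t*exp(3*t)/4.
Apply the initial conditions: y(0) = C1 + C2 = -4 and y'(0) = 1/4 - C2 + 3*C1 = 4. Solving gives C1 = -1/16, C2 = -63/16.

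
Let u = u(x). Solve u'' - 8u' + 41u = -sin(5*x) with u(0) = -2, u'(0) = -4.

u = -5*cos(5*x)/232 - sin(5*x)/116 - 459*cos(5*x)*exp(4*x)/232 + 459*exp(4*x)*sin(5*x)/580

Characteristic equation r² - 8r + 41 = 0 has discriminant (-8)² - 4·(41) = -100 < 0, so r = 4 ± 5i.
Hence u_h = C1*cos(5*x)*exp(4*x) + C2*exp(4*x)*sin(5*x).
Try u_p = A*cos(5*x) + B*sin(5*x). Substituting and equating the coefficients of cos(5x) and sin(5x) gives A = -5/232, B = -1/116, so u_p = -5*cos(5*x)/232 - sin(5*x)/116.
General solution: u = -5*cos(5*x)/232 - sin(5*x)/116 + C1*cos(5*x)*exp(4*x) + C2*exp(4*x)*sin(5*x).
Apply the initial conditions: u(0) = -5/232 + C1 = -2 and u'(0) = -5/116 + 4*C1 + 5*C2 = -4. Solving gives C1 = -459/232, C2 = 459/580.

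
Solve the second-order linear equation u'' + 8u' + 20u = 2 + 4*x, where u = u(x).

Characteristic equation r² + 8r + 20 = 0 has discriminant (8)² - 4·(20) = -16 < 0, so r = -4 ± 2i.
Hence u_h = C1*cos(2*x)*exp(-4*x) + C2*exp(-4*x)*sin(2*x).
For the particular solution try u_p = A0 + A1*x. Substituting and matching coefficients of each power of x gives A0 = 1/50, A1 = 1/5, so u_p = 1/50 + x/5.

u = 1/50 + x/5 + C1*cos(2*x)*exp(-4*x) + C2*exp(-4*x)*sin(2*x)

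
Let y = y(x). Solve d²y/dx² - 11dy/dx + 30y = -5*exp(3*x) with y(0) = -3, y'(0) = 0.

Characteristic equation r² - 11r + 30 = 0 factors as (r - 6)(r - 5) = 0, so r = 6, 5.
Hence y_h = C1*exp(6*x) + C2*exp(5*x).
Try y_p = A*exp(3*x). Substituting into the equation and dividing by exp(3*x) gives A = -5/6, so y_p = -5*exp(3*x)/6.
General solution: y = -5*exp(3*x)/6 + C1*exp(6*x) + C2*exp(5*x).
Apply the initial conditions: y(0) = -5/6 + C1 + C2 = -3 and y'(0) = -5/2 + 5*C2 + 6*C1 = 0. Solving gives C1 = 40/3, C2 = -31/2.

y = -31*exp(5*x)/2 - 5*exp(3*x)/6 + 40*exp(6*x)/3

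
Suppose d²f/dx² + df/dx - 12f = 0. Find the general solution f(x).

f = C1*exp(-4*x) + C2*exp(3*x)

Characteristic equation r² + r - 12 = 0 factors as (r + 4)(r - 3) = 0, so r = -4, 3.
Hence f_h = C1*exp(-4*x) + C2*exp(3*x).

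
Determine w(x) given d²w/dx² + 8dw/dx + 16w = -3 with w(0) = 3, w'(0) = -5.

Characteristic equation r² + 8r + 16 = 0 has discriminant (8)² - 4·(16) = 0, so r = -4 is a repeated root.
Hence w_h = (C1 + C2*x)*exp(-4*x).
For the particular solution try w_p = A0. Substituting and matching coefficients of each power of x gives A0 = -3/16, so w_p = -3/16.
General solution: w = -3/16 + C1*exp(-4*x) + C2*x*exp(-4*x).
Apply the initial conditions: w(0) = -3/16 + C1 = 3 and w'(0) = C2 - 4*C1 = -5. Solving gives C1 = 51/16, C2 = 31/4.

w = -3/16 + 51*exp(-4*x)/16 + 31*x*exp(-4*x)/4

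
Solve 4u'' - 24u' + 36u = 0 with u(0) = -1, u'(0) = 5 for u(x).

Divide through by 4: u'' - 6u' + 9u = 0.
Characteristic equation r² - 6r + 9 = 0 has discriminant (-6)² - 4·(9) = 0, so r = 3 is a repeated root.
Hence u_h = (C1 + C2*x)*exp(3*x).
Apply the initial conditions: u(0) = C1 = -1 and u'(0) = C2 + 3*C1 = 5. Solving gives C1 = -1, C2 = 8.

u = -exp(3*x) + 8*x*exp(3*x)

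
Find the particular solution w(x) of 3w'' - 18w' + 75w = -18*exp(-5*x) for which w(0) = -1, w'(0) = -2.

w = -3*exp(-5*x)/40 - 37*cos(4*x)*exp(3*x)/40 + exp(3*x)*sin(4*x)/10

Divide through by 3: w'' - 6w' + 25w = -6*exp(-5*x).
Characteristic equation r² - 6r + 25 = 0 has discriminant (-6)² - 4·(25) = -64 < 0, so r = 3 ± 4i.
Hence w_h = C1*cos(4*x)*exp(3*x) + C2*exp(3*x)*sin(4*x).
Try w_p = A*exp(-5*x). Substituting into the equation and dividing by exp(-5*x) gives A = -3/40, so w_p = -3*exp(-5*x)/40.
General solution: w = -3*exp(-5*x)/40 + C1*cos(4*x)*exp(3*x) + C2*exp(3*x)*sin(4*x).
Apply the initial conditions: w(0) = -3/40 + C1 = -1 and w'(0) = 3/8 + 3*C1 + 4*C2 = -2. Solving gives C1 = -37/40, C2 = 1/10.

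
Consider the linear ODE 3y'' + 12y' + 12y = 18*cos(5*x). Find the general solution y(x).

Divide through by 3: y'' + 4y' + 4y = 6*cos(5*x).
Characteristic equation r² + 4r + 4 = 0 has discriminant (4)² - 4·(4) = 0, so r = -2 is a repeated root.
Hence y_h = (C1 + C2*x)*exp(-2*x).
Try y_p = A*cos(5*x) + B*sin(5*x). Substituting and equating the coefficients of cos(5x) and sin(5x) gives A = -126/841, B = 120/841, so y_p = -126*cos(5*x)/841 + 120*sin(5*x)/841.

y = -126*cos(5*x)/841 + 120*sin(5*x)/841 + C1*exp(-2*x) + C2*x*exp(-2*x)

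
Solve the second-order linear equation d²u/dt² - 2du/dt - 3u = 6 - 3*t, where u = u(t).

u = -8/3 + t + C1*exp(-t) + C2*exp(3*t)

Characteristic equation r² - 2r - 3 = 0 factors as (r + 1)(r - 3) = 0, so r = -1, 3.
Hence u_h = C1*exp(-t) + C2*exp(3*t).
For the particular solution try u_p = A0 + A1*t. Substituting and matching coefficients of each power of t gives A0 = -8/3, A1 = 1, so u_p = -8/3 + t.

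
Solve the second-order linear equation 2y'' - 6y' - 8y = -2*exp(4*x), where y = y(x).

y = C1*exp(4*x) + C2*exp(-x) - x*exp(4*x)/5

Divide through by 2: y'' - 3y' - 4y = -exp(4*x).
Characteristic equation r² - 3r - 4 = 0 factors as (r - 4)(r + 1) = 0, so r = 4, -1.
Hence y_h = C1*exp(4*x) + C2*exp(-x).
Since exp(4*x) solves the homogeneous equation (r = 4 is a root of multiplicity 1), multiply the trial by x. Try y_p = A*x*exp(4*x). Substituting into the equation and dividing by exp(4*x) gives A = -1/5, so y_p = -x*exp(4*x)/5.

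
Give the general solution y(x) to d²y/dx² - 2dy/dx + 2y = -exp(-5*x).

y = -exp(-5*x)/37 + C1*cos(x)*exp(x) + C2*exp(x)*sin(x)

Characteristic equation r² - 2r + 2 = 0 has discriminant (-2)² - 4·(2) = -4 < 0, so r = 1 ± i.
Hence y_h = C1*cos(x)*exp(x) + C2*exp(x)*sin(x).
Try y_p = A*exp(-5*x). Substituting into the equation and dividing by exp(-5*x) gives A = -1/37, so y_p = -exp(-5*x)/37.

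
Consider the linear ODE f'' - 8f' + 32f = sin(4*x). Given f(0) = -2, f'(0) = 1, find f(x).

Characteristic equation r² - 8r + 32 = 0 has discriminant (-8)² - 4·(32) = -64 < 0, so r = 4 ± 4i.
Hence f_h = C1*cos(4*x)*exp(4*x) + C2*exp(4*x)*sin(4*x).
Try f_p = A*cos(4*x) + B*sin(4*x). Substituting and equating the coefficients of cos(4x) and sin(4x) gives A = 1/40, B = 1/80, so f_p = cos(4*x)/40 + sin(4*x)/80.
General solution: f = cos(4*x)/40 + sin(4*x)/80 + C1*cos(4*x)*exp(4*x) + C2*exp(4*x)*sin(4*x).
Apply the initial conditions: f(0) = 1/40 + C1 = -2 and f'(0) = 1/20 + 4*C1 + 4*C2 = 1. Solving gives C1 = -81/40, C2 = 181/80.

f = cos(4*x)/40 + sin(4*x)/80 - 81*cos(4*x)*exp(4*x)/40 + 181*exp(4*x)*sin(4*x)/80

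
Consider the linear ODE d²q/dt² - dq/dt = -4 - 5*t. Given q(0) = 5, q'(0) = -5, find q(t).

Characteristic equation r² - r = 0 factors as (r - 1)r = 0, so r = 1, 0.
Hence q_h = C1*exp(t) + C2.
Since 0 is a characteristic root (multiplicity 1), multiply the polynomial trial by t: try q_p = t*(A0 + A1*t). Substituting and matching coefficients of each power of t gives A0 = 9, A1 = 5/2, so q_p = 9*t + 5*t^2/2.
General solution: q = C2 + 9*t + 5*t^2/2 + C1*exp(t).
Apply the initial conditions: q(0) = C1 + C2 = 5 and q'(0) = 9 + C1 = -5. Solving gives C1 = -14, C2 = 19.

q = 19 - 14*exp(t) + 9*t + 5*t**2/2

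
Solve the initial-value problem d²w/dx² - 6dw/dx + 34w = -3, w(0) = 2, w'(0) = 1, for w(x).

w = -3/34 - 179*exp(3*x)*sin(5*x)/170 + 71*cos(5*x)*exp(3*x)/34

Characteristic equation r² - 6r + 34 = 0 has discriminant (-6)² - 4·(34) = -100 < 0, so r = 3 ± 5i.
Hence w_h = C1*cos(5*x)*exp(3*x) + C2*exp(3*x)*sin(5*x).
For the particular solution try w_p = A0. Substituting and matching coefficients of each power of x gives A0 = -3/34, so w_p = -3/34.
General solution: w = -3/34 + C1*cos(5*x)*exp(3*x) + C2*exp(3*x)*sin(5*x).
Apply the initial conditions: w(0) = -3/34 + C1 = 2 and w'(0) = 3*C1 + 5*C2 = 1. Solving gives C1 = 71/34, C2 = -179/170.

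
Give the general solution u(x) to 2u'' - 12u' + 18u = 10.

Divide through by 2: u'' - 6u' + 9u = 5.
Characteristic equation r² - 6r + 9 = 0 has discriminant (-6)² - 4·(9) = 0, so r = 3 is a repeated root.
Hence u_h = (C1 + C2*x)*exp(3*x).
For the particular solution try u_p = A0. Substituting and matching coefficients of each power of x gives A0 = 5/9, so u_p = 5/9.

u = 5/9 + C1*exp(3*x) + C2*x*exp(3*x)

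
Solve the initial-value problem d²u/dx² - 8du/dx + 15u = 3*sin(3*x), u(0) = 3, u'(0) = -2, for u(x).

u = -365*exp(5*x)/68 + sin(3*x)/34 + 2*cos(3*x)/17 + 33*exp(3*x)/4

Characteristic equation r² - 8r + 15 = 0 factors as (r - 3)(r - 5) = 0, so r = 3, 5.
Hence u_h = C1*exp(3*x) + C2*exp(5*x).
Try u_p = A*cos(3*x) + B*sin(3*x). Substituting and equating the coefficients of cos(3x) and sin(3x) gives A = 2/17, B = 1/34, so u_p = sin(3*x)/34 + 2*cos(3*x)/17.
General solution: u = sin(3*x)/34 + 2*cos(3*x)/17 + C1*exp(3*x) + C2*exp(5*x).
Apply the initial conditions: u(0) = 2/17 + C1 + C2 = 3 and u'(0) = 3/34 + 3*C1 + 5*C2 = -2. Solving gives C1 = 33/4, C2 = -365/68.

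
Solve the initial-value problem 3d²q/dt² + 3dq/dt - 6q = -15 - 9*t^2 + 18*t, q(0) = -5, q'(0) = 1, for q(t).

q = 13/4 - 43*exp(-2*t)/12 - 14*exp(t)/3 - 3*t/2 + 3*t**2/2

Divide through by 3: q'' + q' - 2q = -5 - 3*t^2 + 6*t.
Characteristic equation r² + r - 2 = 0 factors as (r + 2)(r - 1) = 0, so r = -2, 1.
Hence q_h = C1*exp(-2*t) + C2*exp(t).
For the particular solution try q_p = A0 + A1*t + A2*t^2. Substituting and matching coefficients of each power of t gives A0 = 13/4, A1 = -3/2, A2 = 3/2, so q_p = 13/4 - 3*t/2 + 3*t^2/2.
General solution: q = 13/4 - 3*t/2 + 3*t^2/2 + C1*exp(-2*t) + C2*exp(t).
Apply the initial conditions: q(0) = 13/4 + C1 + C2 = -5 and q'(0) = -3/2 + C2 - 2*C1 = 1. Solving gives C1 = -43/12, C2 = -14/3.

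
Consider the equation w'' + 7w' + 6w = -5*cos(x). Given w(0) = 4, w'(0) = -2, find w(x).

Characteristic equation r² + 7r + 6 = 0 factors as (r + 6)(r + 1) = 0, so r = -6, -1.
Hence w_h = C1*exp(-6*x) + C2*exp(-x).
Try w_p = A*cos(x) + B*sin(x). Substituting and equating the coefficients of cos(x) and sin(x) gives A = -25/74, B = -35/74, so w_p = -35*sin(x)/74 - 25*cos(x)/74.
General solution: w = -35*sin(x)/74 - 25*cos(x)/74 + C1*exp(-6*x) + C2*exp(-x).
Apply the initial conditions: w(0) = -25/74 + C1 + C2 = 4 and w'(0) = -35/74 - C2 - 6*C1 = -2. Solving gives C1 = -104/185, C2 = 49/10.

w = -104*exp(-6*x)/185 - 35*sin(x)/74 - 25*cos(x)/74 + 49*exp(-x)/10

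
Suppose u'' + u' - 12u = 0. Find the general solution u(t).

Characteristic equation r² + r - 12 = 0 factors as (r + 4)(r - 3) = 0, so r = -4, 3.
Hence u_h = C1*exp(-4*t) + C2*exp(3*t).

u = C1*exp(-4*t) + C2*exp(3*t)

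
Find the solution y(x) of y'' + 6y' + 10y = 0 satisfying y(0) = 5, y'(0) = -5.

y = 5*cos(x)*exp(-3*x) + 10*exp(-3*x)*sin(x)

Characteristic equation r² + 6r + 10 = 0 has discriminant (6)² - 4·(10) = -4 < 0, so r = -3 ± i.
Hence y_h = C1*cos(x)*exp(-3*x) + C2*exp(-3*x)*sin(x).
Apply the initial conditions: y(0) = C1 = 5 and y'(0) = C2 - 3*C1 = -5. Solving gives C1 = 5, C2 = 10.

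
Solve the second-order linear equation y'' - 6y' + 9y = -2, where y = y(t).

Characteristic equation r² - 6r + 9 = 0 has discriminant (-6)² - 4·(9) = 0, so r = 3 is a repeated root.
Hence y_h = (C1 + C2*t)*exp(3*t).
For the particular solution try y_p = A0. Substituting and matching coefficients of each power of t gives A0 = -2/9, so y_p = -2/9.

y = -2/9 + C1*exp(3*t) + C2*t*exp(3*t)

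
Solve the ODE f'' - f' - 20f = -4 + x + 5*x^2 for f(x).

Characteristic equation r² - r - 20 = 0 factors as (r - 5)(r + 4) = 0, so r = 5, -4.
Hence f_h = C1*exp(5*x) + C2*exp(-4*x).
For the particular solution try f_p = A0 + A1*x + A2*x^2. Substituting and matching coefficients of each power of x gives A0 = 141/800, A1 = -1/40, A2 = -1/4, so f_p = 141/800 - x^2/4 - x/40.

f = 141/800 - x**2/4 - x/40 + C1*exp(5*x) + C2*exp(-4*x)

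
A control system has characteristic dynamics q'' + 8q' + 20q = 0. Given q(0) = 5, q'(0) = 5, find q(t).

Characteristic equation r² + 8r + 20 = 0 has discriminant (8)² - 4·(20) = -16 < 0, so r = -4 ± 2i.
Hence q_h = C1*cos(2*t)*exp(-4*t) + C2*exp(-4*t)*sin(2*t).
Apply the initial conditions: q(0) = C1 = 5 and q'(0) = -4*C1 + 2*C2 = 5. Solving gives C1 = 5, C2 = 25/2.

q = 5*cos(2*t)*exp(-4*t) + 25*exp(-4*t)*sin(2*t)/2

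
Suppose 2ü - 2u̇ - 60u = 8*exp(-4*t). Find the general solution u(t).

Divide through by 2: u'' - u' - 30u = 4*exp(-4*t).
Characteristic equation r² - r - 30 = 0 factors as (r + 5)(r - 6) = 0, so r = -5, 6.
Hence u_h = C1*exp(-5*t) + C2*exp(6*t).
Try u_p = A*exp(-4*t). Substituting into the equation and dividing by exp(-4*t) gives A = -2/5, so u_p = -2*exp(-4*t)/5.

u = -2*exp(-4*t)/5 + C1*exp(-5*t) + C2*exp(6*t)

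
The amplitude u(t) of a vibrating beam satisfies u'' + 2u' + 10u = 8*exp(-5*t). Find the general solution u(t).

u = 8*exp(-5*t)/25 + C1*cos(3*t)*exp(-t) + C2*exp(-t)*sin(3*t)

Characteristic equation r² + 2r + 10 = 0 has discriminant (2)² - 4·(10) = -36 < 0, so r = -1 ± 3i.
Hence u_h = C1*cos(3*t)*exp(-t) + C2*exp(-t)*sin(3*t).
Try u_p = A*exp(-5*t). Substituting into the equation and dividing by exp(-5*t) gives A = 8/25, so u_p = 8*exp(-5*t)/25.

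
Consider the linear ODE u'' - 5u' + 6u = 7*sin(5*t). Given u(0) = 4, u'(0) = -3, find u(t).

u = -339*exp(3*t)/34 - 133*sin(5*t)/986 + 175*cos(5*t)/986 + 400*exp(2*t)/29

Characteristic equation r² - 5r + 6 = 0 factors as (r - 2)(r - 3) = 0, so r = 2, 3.
Hence u_h = C1*exp(2*t) + C2*exp(3*t).
Try u_p = A*cos(5*t) + B*sin(5*t). Substituting and equating the coefficients of cos(5t) and sin(5t) gives A = 175/986, B = -133/986, so u_p = -133*sin(5*t)/986 + 175*cos(5*t)/986.
General solution: u = -133*sin(5*t)/986 + 175*cos(5*t)/986 + C1*exp(2*t) + C2*exp(3*t).
Apply the initial conditions: u(0) = 175/986 + C1 + C2 = 4 and u'(0) = -665/986 + 2*C1 + 3*C2 = -3. Solving gives C1 = 400/29, C2 = -339/34.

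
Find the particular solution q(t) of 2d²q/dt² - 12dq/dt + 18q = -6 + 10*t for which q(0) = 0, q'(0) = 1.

Divide through by 2: q'' - 6q' + 9q = -3 + 5*t.
Characteristic equation r² - 6r + 9 = 0 has discriminant (-6)² - 4·(9) = 0, so r = 3 is a repeated root.
Hence q_h = (C1 + C2*t)*exp(3*t).
For the particular solution try q_p = A0 + A1*t. Substituting and matching coefficients of each power of t gives A0 = 1/27, A1 = 5/9, so q_p = 1/27 + 5*t/9.
General solution: q = 1/27 + 5*t/9 + C1*exp(3*t) + C2*t*exp(3*t).
Apply the initial conditions: q(0) = 1/27 + C1 = 0 and q'(0) = 5/9 + C2 + 3*C1 = 1. Solving gives C1 = -1/27, C2 = 5/9.

q = 1/27 - exp(3*t)/27 + 5*t/9 + 5*t*exp(3*t)/9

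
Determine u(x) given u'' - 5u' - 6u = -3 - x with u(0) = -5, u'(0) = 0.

u = 13/36 - 199*exp(6*x)/252 - 32*exp(-x)/7 + x/6

Characteristic equation r² - 5r - 6 = 0 factors as (r + 1)(r - 6) = 0, so r = -1, 6.
Hence u_h = C1*exp(-x) + C2*exp(6*x).
For the particular solution try u_p = A0 + A1*x. Substituting and matching coefficients of each power of x gives A0 = 13/36, A1 = 1/6, so u_p = 13/36 + x/6.
General solution: u = 13/36 + x/6 + C1*exp(-x) + C2*exp(6*x).
Apply the initial conditions: u(0) = 13/36 + C1 + C2 = -5 and u'(0) = 1/6 - C1 + 6*C2 = 0. Solving gives C1 = -32/7, C2 = -199/252.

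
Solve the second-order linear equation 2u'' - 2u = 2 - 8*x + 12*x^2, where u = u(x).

Divide through by 2: u'' - u = 1 - 4*x + 6*x^2.
Characteristic equation r² - 1 = 0 factors as (r + 1)(r - 1) = 0, so r = -1, 1.
Hence u_h = C1*exp(-x) + C2*exp(x).
For the particular solution try u_p = A0 + A1*x + A2*x^2. Substituting and matching coefficients of each power of x gives A0 = -13, A1 = 4, A2 = -6, so u_p = -13 - 6*x^2 + 4*x.

u = -13 - 6*x**2 + 4*x + C1*exp(-x) + C2*exp(x)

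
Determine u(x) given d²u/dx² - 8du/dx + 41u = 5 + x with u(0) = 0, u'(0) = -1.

u = 213/1681 + x/41 - 213*cos(5*x)*exp(4*x)/1681 - 174*exp(4*x)*sin(5*x)/1681

Characteristic equation r² - 8r + 41 = 0 has discriminant (-8)² - 4·(41) = -100 < 0, so r = 4 ± 5i.
Hence u_h = C1*cos(5*x)*exp(4*x) + C2*exp(4*x)*sin(5*x).
For the particular solution try u_p = A0 + A1*x. Substituting and matching coefficients of each power of x gives A0 = 213/1681, A1 = 1/41, so u_p = 213/1681 + x/41.
General solution: u = 213/1681 + x/41 + C1*cos(5*x)*exp(4*x) + C2*exp(4*x)*sin(5*x).
Apply the initial conditions: u(0) = 213/1681 + C1 = 0 and u'(0) = 1/41 + 4*C1 + 5*C2 = -1. Solving gives C1 = -213/1681, C2 = -174/1681.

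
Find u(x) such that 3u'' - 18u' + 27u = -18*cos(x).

Divide through by 3: u'' - 6u' + 9u = -6*cos(x).
Characteristic equation r² - 6r + 9 = 0 has discriminant (-6)² - 4·(9) = 0, so r = 3 is a repeated root.
Hence u_h = (C1 + C2*x)*exp(3*x).
Try u_p = A*cos(x) + B*sin(x). Substituting and equating the coefficients of cos(x) and sin(x) gives A = -12/25, B = 9/25, so u_p = -12*cos(x)/25 + 9*sin(x)/25.

u = -12*cos(x)/25 + 9*sin(x)/25 + C1*exp(3*x) + C2*x*exp(3*x)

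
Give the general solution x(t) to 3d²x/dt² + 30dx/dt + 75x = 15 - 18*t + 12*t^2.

x = 209/625 - 46*t/125 + 4*t**2/25 + C1*exp(-5*t) + C2*t*exp(-5*t)

Divide through by 3: x'' + 10x' + 25x = 5 - 6*t + 4*t^2.
Characteristic equation r² + 10r + 25 = 0 has discriminant (10)² - 4·(25) = 0, so r = -5 is a repeated root.
Hence x_h = (C1 + C2*t)*exp(-5*t).
For the particular solution try x_p = A0 + A1*t + A2*t^2. Substituting and matching coefficients of each power of t gives A0 = 209/625, A1 = -46/125, A2 = 4/25, so x_p = 209/625 - 46*t/125 + 4*t^2/25.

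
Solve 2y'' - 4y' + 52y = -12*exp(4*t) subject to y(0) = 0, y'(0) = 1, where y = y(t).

Divide through by 2: y'' - 2y' + 26y = -6*exp(4*t).
Characteristic equation r² - 2r + 26 = 0 has discriminant (-2)² - 4·(26) = -100 < 0, so r = 1 ± 5i.
Hence y_h = C1*cos(5*t)*exp(t) + C2*exp(t)*sin(5*t).
Try y_p = A*exp(4*t). Substituting into the equation and dividing by exp(4*t) gives A = -3/17, so y_p = -3*exp(4*t)/17.
General solution: y = -3*exp(4*t)/17 + C1*cos(5*t)*exp(t) + C2*exp(t)*sin(5*t).
Apply the initial conditions: y(0) = -3/17 + C1 = 0 and y'(0) = -12/17 + C1 + 5*C2 = 1. Solving gives C1 = 3/17, C2 = 26/85.

y = -3*exp(4*t)/17 + 3*cos(5*t)*exp(t)/17 + 26*exp(t)*sin(5*t)/85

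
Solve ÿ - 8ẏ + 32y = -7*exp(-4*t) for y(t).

y = -7*exp(-4*t)/80 + C1*cos(4*t)*exp(4*t) + C2*exp(4*t)*sin(4*t)

Characteristic equation r² - 8r + 32 = 0 has discriminant (-8)² - 4·(32) = -64 < 0, so r = 4 ± 4i.
Hence y_h = C1*cos(4*t)*exp(4*t) + C2*exp(4*t)*sin(4*t).
Try y_p = A*exp(-4*t). Substituting into the equation and dividing by exp(-4*t) gives A = -7/80, so y_p = -7*exp(-4*t)/80.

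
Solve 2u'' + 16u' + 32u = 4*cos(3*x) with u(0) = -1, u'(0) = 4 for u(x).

Divide through by 2: u'' + 8u' + 16u = 2*cos(3*x).
Characteristic equation r² + 8r + 16 = 0 has discriminant (8)² - 4·(16) = 0, so r = -4 is a repeated root.
Hence u_h = (C1 + C2*x)*exp(-4*x).
Try u_p = A*cos(3*x) + B*sin(3*x). Substituting and equating the coefficients of cos(3x) and sin(3x) gives A = 14/625, B = 48/625, so u_p = 14*cos(3*x)/625 + 48*sin(3*x)/625.
General solution: u = 14*cos(3*x)/625 + 48*sin(3*x)/625 + C1*exp(-4*x) + C2*x*exp(-4*x).
Apply the initial conditions: u(0) = 14/625 + C1 = -1 and u'(0) = 144/625 + C2 - 4*C1 = 4. Solving gives C1 = -639/625, C2 = -8/25.

u = -639*exp(-4*x)/625 + 14*cos(3*x)/625 + 48*sin(3*x)/625 - 8*x*exp(-4*x)/25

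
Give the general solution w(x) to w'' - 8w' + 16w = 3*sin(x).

Characteristic equation r² - 8r + 16 = 0 has discriminant (-8)² - 4·(16) = 0, so r = 4 is a repeated root.
Hence w_h = (C1 + C2*x)*exp(4*x).
Try w_p = A*cos(x) + B*sin(x). Substituting and equating the coefficients of cos(x) and sin(x) gives A = 24/289, B = 45/289, so w_p = 24*cos(x)/289 + 45*sin(x)/289.

w = 24*cos(x)/289 + 45*sin(x)/289 + C1*exp(4*x) + C2*x*exp(4*x)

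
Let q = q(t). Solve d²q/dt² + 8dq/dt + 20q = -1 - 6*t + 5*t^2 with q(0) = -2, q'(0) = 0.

Characteristic equation r² + 8r + 20 = 0 has discriminant (8)² - 4·(20) = -16 < 0, so r = -4 ± 2i.
Hence q_h = C1*cos(2*t)*exp(-4*t) + C2*exp(-4*t)*sin(2*t).
For the particular solution try q_p = A0 + A1*t + A2*t^2. Substituting and matching coefficients of each power of t gives A0 = 1/8, A1 = -1/2, A2 = 1/4, so q_p = 1/8 - t/2 + t^2/4.
General solution: q = 1/8 - t/2 + t^2/4 + C1*cos(2*t)*exp(-4*t) + C2*exp(-4*t)*sin(2*t).
Apply the initial conditions: q(0) = 1/8 + C1 = -2 and q'(0) = -1/2 - 4*C1 + 2*C2 = 0. Solving gives C1 = -17/8, C2 = -4.

q = 1/8 - t/2 + t**2/4 - 4*exp(-4*t)*sin(2*t) - 17*cos(2*t)*exp(-4*t)/8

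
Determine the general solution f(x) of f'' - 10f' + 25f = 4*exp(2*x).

f = 4*exp(2*x)/9 + C1*exp(5*x) + C2*x*exp(5*x)

Characteristic equation r² - 10r + 25 = 0 has discriminant (-10)² - 4·(25) = 0, so r = 5 is a repeated root.
Hence f_h = (C1 + C2*x)*exp(5*x).
Try f_p = A*exp(2*x). Substituting into the equation and dividing by exp(2*x) gives A = 4/9, so f_p = 4*exp(2*x)/9.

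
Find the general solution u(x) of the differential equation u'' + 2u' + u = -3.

u = -3 + C1*exp(-x) + C2*x*exp(-x)

Characteristic equation r² + 2r + 1 = 0 has discriminant (2)² - 4·(1) = 0, so r = -1 is a repeated root.
Hence u_h = (C1 + C2*x)*exp(-x).
For the particular solution try u_p = A0. Substituting and matching coefficients of each power of x gives A0 = -3, so u_p = -3.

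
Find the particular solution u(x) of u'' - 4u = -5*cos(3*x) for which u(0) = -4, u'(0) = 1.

u = -127*exp(-2*x)/52 - 101*exp(2*x)/52 + 5*cos(3*x)/13

Characteristic equation r² - 4 = 0 factors as (r - 2)(r + 2) = 0, so r = 2, -2.
Hence u_h = C1*exp(2*x) + C2*exp(-2*x).
Try u_p = A*cos(3*x) + B*sin(3*x). Substituting and equating the coefficients of cos(3x) and sin(3x) gives A = 5/13, B = 0, so u_p = 5*cos(3*x)/13.
General solution: u = 5*cos(3*x)/13 + C1*exp(2*x) + C2*exp(-2*x).
Apply the initial conditions: u(0) = 5/13 + C1 + C2 = -4 and u'(0) = -2*C2 + 2*C1 = 1. Solving gives C1 = -101/52, C2 = -127/52.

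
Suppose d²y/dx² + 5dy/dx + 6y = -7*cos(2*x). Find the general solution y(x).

Characteristic equation r² + 5r + 6 = 0 factors as (r + 3)(r + 2) = 0, so r = -3, -2.
Hence y_h = C1*exp(-3*x) + C2*exp(-2*x).
Try y_p = A*cos(2*x) + B*sin(2*x). Substituting and equating the coefficients of cos(2x) and sin(2x) gives A = -7/52, B = -35/52, so y_p = -35*sin(2*x)/52 - 7*cos(2*x)/52.

y = -35*sin(2*x)/52 - 7*cos(2*x)/52 + C1*exp(-3*x) + C2*exp(-2*x)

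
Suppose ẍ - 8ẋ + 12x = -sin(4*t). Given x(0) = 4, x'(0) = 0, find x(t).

Characteristic equation r² - 8r + 12 = 0 factors as (r - 6)(r - 2) = 0, so r = 6, 2.
Hence x_h = C1*exp(6*t) + C2*exp(2*t).
Try x_p = A*cos(4*t) + B*sin(4*t). Substituting and equating the coefficients of cos(4t) and sin(4t) gives A = -2/65, B = 1/260, so x_p = -2*cos(4*t)/65 + sin(4*t)/260.
General solution: x = -2*cos(4*t)/65 + sin(4*t)/260 + C1*exp(6*t) + C2*exp(2*t).
Apply the initial conditions: x(0) = -2/65 + C1 + C2 = 4 and x'(0) = 1/65 + 2*C2 + 6*C1 = 0. Solving gives C1 = -105/52, C2 = 121/20.

x = -105*exp(6*t)/52 - 2*cos(4*t)/65 + sin(4*t)/260 + 121*exp(2*t)/20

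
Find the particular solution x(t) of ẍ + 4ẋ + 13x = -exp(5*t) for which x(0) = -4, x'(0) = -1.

Characteristic equation r² + 4r + 13 = 0 has discriminant (4)² - 4·(13) = -36 < 0, so r = -2 ± 3i.
Hence x_h = C1*cos(3*t)*exp(-2*t) + C2*exp(-2*t)*sin(3*t).
Try x_p = A*exp(5*t). Substituting into the equation and dividing by exp(5*t) gives A = -1/58, so x_p = -exp(5*t)/58.
General solution: x = -exp(5*t)/58 + C1*cos(3*t)*exp(-2*t) + C2*exp(-2*t)*sin(3*t).
Apply the initial conditions: x(0) = -1/58 + C1 = -4 and x'(0) = -5/58 - 2*C1 + 3*C2 = -1. Solving gives C1 = -231/58, C2 = -515/174.

x = -exp(5*t)/58 - 515*exp(-2*t)*sin(3*t)/174 - 231*cos(3*t)*exp(-2*t)/58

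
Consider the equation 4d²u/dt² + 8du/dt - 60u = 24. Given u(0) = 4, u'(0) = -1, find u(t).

Divide through by 4: u'' + 2u' - 15u = 6.
Characteristic equation r² + 2r - 15 = 0 factors as (r + 5)(r - 3) = 0, so r = -5, 3.
Hence u_h = C1*exp(-5*t) + C2*exp(3*t).
For the particular solution try u_p = A0. Substituting and matching coefficients of each power of t gives A0 = -2/5, so u_p = -2/5.
General solution: u = -2/5 + C1*exp(-5*t) + C2*exp(3*t).
Apply the initial conditions: u(0) = -2/5 + C1 + C2 = 4 and u'(0) = -5*C1 + 3*C2 = -1. Solving gives C1 = 71/40, C2 = 21/8.

u = -2/5 + 21*exp(3*t)/8 + 71*exp(-5*t)/40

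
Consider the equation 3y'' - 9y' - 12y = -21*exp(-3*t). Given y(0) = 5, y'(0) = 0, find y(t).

Divide through by 3: y'' - 3y' - 4y = -7*exp(-3*t).
Characteristic equation r² - 3r - 4 = 0 factors as (r + 1)(r - 4) = 0, so r = -1, 4.
Hence y_h = C1*exp(-t) + C2*exp(4*t).
Try y_p = A*exp(-3*t). Substituting into the equation and dividing by exp(-3*t) gives A = -1/2, so y_p = -exp(-3*t)/2.
General solution: y = -exp(-3*t)/2 + C1*exp(-t) + C2*exp(4*t).
Apply the initial conditions: y(0) = -1/2 + C1 + C2 = 5 and y'(0) = 3/2 - C1 + 4*C2 = 0. Solving gives C1 = 47/10, C2 = 4/5.

y = -exp(-3*t)/2 + 4*exp(4*t)/5 + 47*exp(-t)/10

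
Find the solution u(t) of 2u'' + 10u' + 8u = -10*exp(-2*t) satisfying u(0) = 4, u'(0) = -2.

Divide through by 2: u'' + 5u' + 4u = -5*exp(-2*t).
Characteristic equation r² + 5r + 4 = 0 factors as (r + 4)(r + 1) = 0, so r = -4, -1.
Hence u_h = C1*exp(-4*t) + C2*exp(-t).
Try u_p = A*exp(-2*t). Substituting into the equation and dividing by exp(-2*t) gives A = 5/2, so u_p = 5*exp(-2*t)/2.
General solution: u = 5*exp(-2*t)/2 + C1*exp(-4*t) + C2*exp(-t).
Apply the initial conditions: u(0) = 5/2 + C1 + C2 = 4 and u'(0) = -5 - C2 - 4*C1 = -2. Solving gives C1 = -3/2, C2 = 3.

u = 3*exp(-t) - 3*exp(-4*t)/2 + 5*exp(-2*t)/2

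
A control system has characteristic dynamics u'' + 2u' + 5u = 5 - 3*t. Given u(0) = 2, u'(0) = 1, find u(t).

u = 31/25 - 3*t/5 + 19*cos(2*t)*exp(-t)/25 + 59*exp(-t)*sin(2*t)/50

Characteristic equation r² + 2r + 5 = 0 has discriminant (2)² - 4·(5) = -16 < 0, so r = -1 ± 2i.
Hence u_h = C1*cos(2*t)*exp(-t) + C2*exp(-t)*sin(2*t).
For the particular solution try u_p = A0 + A1*t. Substituting and matching coefficients of each power of t gives A0 = 31/25, A1 = -3/5, so u_p = 31/25 - 3*t/5.
General solution: u = 31/25 - 3*t/5 + C1*cos(2*t)*exp(-t) + C2*exp(-t)*sin(2*t).
Apply the initial conditions: u(0) = 31/25 + C1 = 2 and u'(0) = -3/5 - C1 + 2*C2 = 1. Solving gives C1 = 19/25, C2 = 59/50.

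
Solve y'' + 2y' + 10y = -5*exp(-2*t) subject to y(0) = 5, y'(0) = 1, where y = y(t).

Characteristic equation r² + 2r + 10 = 0 has discriminant (2)² - 4·(10) = -36 < 0, so r = -1 ± 3i.
Hence y_h = C1*cos(3*t)*exp(-t) + C2*exp(-t)*sin(3*t).
Try y_p = A*exp(-2*t). Substituting into the equation and dividing by exp(-2*t) gives A = -1/2, so y_p = -exp(-2*t)/2.
General solution: y = -exp(-2*t)/2 + C1*cos(3*t)*exp(-t) + C2*exp(-t)*sin(3*t).
Apply the initial conditions: y(0) = -1/2 + C1 = 5 and y'(0) = 1 - C1 + 3*C2 = 1. Solving gives C1 = 11/2, C2 = 11/6.

y = -exp(-2*t)/2 + 11*cos(3*t)*exp(-t)/2 + 11*exp(-t)*sin(3*t)/6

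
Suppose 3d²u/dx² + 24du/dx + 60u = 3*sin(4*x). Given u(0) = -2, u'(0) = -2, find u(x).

Divide through by 3: u'' + 8u' + 20u = sin(4*x).
Characteristic equation r² + 8r + 20 = 0 has discriminant (8)² - 4·(20) = -16 < 0, so r = -4 ± 2i.
Hence u_h = C1*cos(2*x)*exp(-4*x) + C2*exp(-4*x)*sin(2*x).
Try u_p = A*cos(4*x) + B*sin(4*x). Substituting and equating the coefficients of cos(4x) and sin(4x) gives A = -2/65, B = 1/260, so u_p = -2*cos(4*x)/65 + sin(4*x)/260.
General solution: u = -2*cos(4*x)/65 + sin(4*x)/260 + C1*cos(2*x)*exp(-4*x) + C2*exp(-4*x)*sin(2*x).
Apply the initial conditions: u(0) = -2/65 + C1 = -2 and u'(0) = 1/65 - 4*C1 + 2*C2 = -2. Solving gives C1 = -128/65, C2 = -643/130.

u = -2*cos(4*x)/65 + sin(4*x)/260 - 643*exp(-4*x)*sin(2*x)/130 - 128*cos(2*x)*exp(-4*x)/65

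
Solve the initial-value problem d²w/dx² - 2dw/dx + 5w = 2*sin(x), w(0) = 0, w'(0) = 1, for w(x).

w = cos(x)/5 + 2*sin(x)/5 - cos(2*x)*exp(x)/5 + 2*exp(x)*sin(2*x)/5

Characteristic equation r² - 2r + 5 = 0 has discriminant (-2)² - 4·(5) = -16 < 0, so r = 1 ± 2i.
Hence w_h = C1*cos(2*x)*exp(x) + C2*exp(x)*sin(2*x).
Try w_p = A*cos(x) + B*sin(x). Substituting and equating the coefficients of cos(x) and sin(x) gives A = 1/5, B = 2/5, so w_p = cos(x)/5 + 2*sin(x)/5.
General solution: w = cos(x)/5 + 2*sin(x)/5 + C1*cos(2*x)*exp(x) + C2*exp(x)*sin(2*x).
Apply the initial conditions: w(0) = 1/5 + C1 = 0 and w'(0) = 2/5 + C1 + 2*C2 = 1. Solving gives C1 = -1/5, C2 = 2/5.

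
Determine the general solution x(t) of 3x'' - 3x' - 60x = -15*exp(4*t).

x = 5*exp(4*t)/8 + C1*exp(-4*t) + C2*exp(5*t)

Divide through by 3: x'' - x' - 20x = -5*exp(4*t).
Characteristic equation r² - r - 20 = 0 factors as (r + 4)(r - 5) = 0, so r = -4, 5.
Hence x_h = C1*exp(-4*t) + C2*exp(5*t).
Try x_p = A*exp(4*t). Substituting into the equation and dividing by exp(4*t) gives A = 5/8, so x_p = 5*exp(4*t)/8.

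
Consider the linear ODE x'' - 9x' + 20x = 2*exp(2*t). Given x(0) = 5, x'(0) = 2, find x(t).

x = 22*exp(4*t) - 52*exp(5*t)/3 + exp(2*t)/3

Characteristic equation r² - 9r + 20 = 0 factors as (r - 5)(r - 4) = 0, so r = 5, 4.
Hence x_h = C1*exp(5*t) + C2*exp(4*t).
Try x_p = A*exp(2*t). Substituting into the equation and dividing by exp(2*t) gives A = 1/3, so x_p = exp(2*t)/3.
General solution: x = exp(2*t)/3 + C1*exp(5*t) + C2*exp(4*t).
Apply the initial conditions: x(0) = 1/3 + C1 + C2 = 5 and x'(0) = 2/3 + 4*C2 + 5*C1 = 2. Solving gives C1 = -52/3, C2 = 22.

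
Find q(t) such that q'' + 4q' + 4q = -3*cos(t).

q = -12*sin(t)/25 - 9*cos(t)/25 + C1*exp(-2*t) + C2*t*exp(-2*t)

Characteristic equation r² + 4r + 4 = 0 has discriminant (4)² - 4·(4) = 0, so r = -2 is a repeated root.
Hence q_h = (C1 + C2*t)*exp(-2*t).
Try q_p = A*cos(t) + B*sin(t). Substituting and equating the coefficients of cos(t) and sin(t) gives A = -9/25, B = -12/25, so q_p = -12*sin(t)/25 - 9*cos(t)/25.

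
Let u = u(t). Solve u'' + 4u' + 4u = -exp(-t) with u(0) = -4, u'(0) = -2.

Characteristic equation r² + 4r + 4 = 0 has discriminant (4)² - 4·(4) = 0, so r = -2 is a repeated root.
Hence u_h = (C1 + C2*t)*exp(-2*t).
Try u_p = A*exp(-t). Substituting into the equation and dividing by exp(-t) gives A = -1, so u_p = -exp(-t).
General solution: u = -exp(-t) + C1*exp(-2*t) + C2*t*exp(-2*t).
Apply the initial conditions: u(0) = -1 + C1 = -4 and u'(0) = 1 + C2 - 2*C1 = -2. Solving gives C1 = -3, C2 = -9.

u = -exp(-t) - 3*exp(-2*t) - 9*t*exp(-2*t)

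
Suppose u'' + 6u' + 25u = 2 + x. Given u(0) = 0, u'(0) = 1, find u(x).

Characteristic equation r² + 6r + 25 = 0 has discriminant (6)² - 4·(25) = -64 < 0, so r = -3 ± 4i.
Hence u_h = C1*cos(4*x)*exp(-3*x) + C2*exp(-3*x)*sin(4*x).
For the particular solution try u_p = A0 + A1*x. Substituting and matching coefficients of each power of x gives A0 = 44/625, A1 = 1/25, so u_p = 44/625 + x/25.
General solution: u = 44/625 + x/25 + C1*cos(4*x)*exp(-3*x) + C2*exp(-3*x)*sin(4*x).
Apply the initial conditions: u(0) = 44/625 + C1 = 0 and u'(0) = 1/25 - 3*C1 + 4*C2 = 1. Solving gives C1 = -44/625, C2 = 117/625.

u = 44/625 + x/25 - 44*cos(4*x)*exp(-3*x)/625 + 117*exp(-3*x)*sin(4*x)/625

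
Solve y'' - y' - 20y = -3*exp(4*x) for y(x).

y = 3*exp(4*x)/8 + C1*exp(-4*x) + C2*exp(5*x)

Characteristic equation r² - r - 20 = 0 factors as (r + 4)(r - 5) = 0, so r = -4, 5.
Hence y_h = C1*exp(-4*x) + C2*exp(5*x).
Try y_p = A*exp(4*x). Substituting into the equation and dividing by exp(4*x) gives A = 3/8, so y_p = 3*exp(4*x)/8.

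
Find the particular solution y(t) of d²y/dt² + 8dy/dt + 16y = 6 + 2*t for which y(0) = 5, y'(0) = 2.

Characteristic equation r² + 8r + 16 = 0 has discriminant (8)² - 4·(16) = 0, so r = -4 is a repeated root.
Hence y_h = (C1 + C2*t)*exp(-4*t).
For the particular solution try y_p = A0 + A1*t. Substituting and matching coefficients of each power of t gives A0 = 5/16, A1 = 1/8, so y_p = 5/16 + t/8.
General solution: y = 5/16 + t/8 + C1*exp(-4*t) + C2*t*exp(-4*t).
Apply the initial conditions: y(0) = 5/16 + C1 = 5 and y'(0) = 1/8 + C2 - 4*C1 = 2. Solving gives C1 = 75/16, C2 = 165/8.

y = 5/16 + t/8 + 75*exp(-4*t)/16 + 165*t*exp(-4*t)/8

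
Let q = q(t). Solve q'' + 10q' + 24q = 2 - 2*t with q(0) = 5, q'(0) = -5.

q = 17/144 - 263*exp(-6*t)/36 - t/12 + 195*exp(-4*t)/16

Characteristic equation r² + 10r + 24 = 0 factors as (r + 6)(r + 4) = 0, so r = -6, -4.
Hence q_h = C1*exp(-6*t) + C2*exp(-4*t).
For the particular solution try q_p = A0 + A1*t. Substituting and matching coefficients of each power of t gives A0 = 17/144, A1 = -1/12, so q_p = 17/144 - t/12.
General solution: q = 17/144 - t/12 + C1*exp(-6*t) + C2*exp(-4*t).
Apply the initial conditions: q(0) = 17/144 + C1 + C2 = 5 and q'(0) = -1/12 - 6*C1 - 4*C2 = -5. Solving gives C1 = -263/36, C2 = 195/16.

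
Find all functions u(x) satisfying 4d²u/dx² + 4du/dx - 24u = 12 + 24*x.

u = -2/3 - x + C1*exp(-3*x) + C2*exp(2*x)

Divide through by 4: u'' + u' - 6u = 3 + 6*x.
Characteristic equation r² + r - 6 = 0 factors as (r + 3)(r - 2) = 0, so r = -3, 2.
Hence u_h = C1*exp(-3*x) + C2*exp(2*x).
For the particular solution try u_p = A0 + A1*x. Substituting and matching coefficients of each power of x gives A0 = -2/3, A1 = -1, so u_p = -2/3 - x.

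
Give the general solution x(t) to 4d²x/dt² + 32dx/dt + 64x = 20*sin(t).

Divide through by 4: x'' + 8x' + 16x = 5*sin(t).
Characteristic equation r² + 8r + 16 = 0 has discriminant (8)² - 4·(16) = 0, so r = -4 is a repeated root.
Hence x_h = (C1 + C2*t)*exp(-4*t).
Try x_p = A*cos(t) + B*sin(t). Substituting and equating the coefficients of cos(t) and sin(t) gives A = -40/289, B = 75/289, so x_p = -40*cos(t)/289 + 75*sin(t)/289.

x = -40*cos(t)/289 + 75*sin(t)/289 + C1*exp(-4*t) + C2*t*exp(-4*t)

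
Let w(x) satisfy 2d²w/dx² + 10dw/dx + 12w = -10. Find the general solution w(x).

w = -5/6 + C1*exp(-2*x) + C2*exp(-3*x)

Divide through by 2: w'' + 5w' + 6w = -5.
Characteristic equation r² + 5r + 6 = 0 factors as (r + 2)(r + 3) = 0, so r = -2, -3.
Hence w_h = C1*exp(-2*x) + C2*exp(-3*x).
For the particular solution try w_p = A0. Substituting and matching coefficients of each power of x gives A0 = -5/6, so w_p = -5/6.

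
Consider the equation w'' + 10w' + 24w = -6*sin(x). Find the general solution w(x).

Characteristic equation r² + 10r + 24 = 0 factors as (r + 4)(r + 6) = 0, so r = -4, -6.
Hence w_h = C1*exp(-4*x) + C2*exp(-6*x).
Try w_p = A*cos(x) + B*sin(x). Substituting and equating the coefficients of cos(x) and sin(x) gives A = 60/629, B = -138/629, so w_p = -138*sin(x)/629 + 60*cos(x)/629.

w = -138*sin(x)/629 + 60*cos(x)/629 + C1*exp(-4*x) + C2*exp(-6*x)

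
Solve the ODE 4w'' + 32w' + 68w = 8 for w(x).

w = 2/17 + C1*cos(x)*exp(-4*x) + C2*exp(-4*x)*sin(x)

Divide through by 4: w'' + 8w' + 17w = 2.
Characteristic equation r² + 8r + 17 = 0 has discriminant (8)² - 4·(17) = -4 < 0, so r = -4 ± i.
Hence w_h = C1*cos(x)*exp(-4*x) + C2*exp(-4*x)*sin(x).
For the particular solution try w_p = A0. Substituting and matching coefficients of each power of x gives A0 = 2/17, so w_p = 2/17.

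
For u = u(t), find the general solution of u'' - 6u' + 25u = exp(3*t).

u = exp(3*t)/16 + C1*cos(4*t)*exp(3*t) + C2*exp(3*t)*sin(4*t)

Characteristic equation r² - 6r + 25 = 0 has discriminant (-6)² - 4·(25) = -64 < 0, so r = 3 ± 4i.
Hence u_h = C1*cos(4*t)*exp(3*t) + C2*exp(3*t)*sin(4*t).
Try u_p = A*exp(3*t). Substituting into the equation and dividing by exp(3*t) gives A = 1/16, so u_p = exp(3*t)/16.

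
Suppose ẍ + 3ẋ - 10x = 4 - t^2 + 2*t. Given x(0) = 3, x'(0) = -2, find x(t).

Characteristic equation r² + 3r - 10 = 0 factors as (r + 5)(r - 2) = 0, so r = -5, 2.
Hence x_h = C1*exp(-5*t) + C2*exp(2*t).
For the particular solution try x_p = A0 + A1*t + A2*t^2. Substituting and matching coefficients of each power of t gives A0 = -211/500, A1 = -7/50, A2 = 1/10, so x_p = -211/500 - 7*t/50 + t^2/10.
General solution: x = -211/500 - 7*t/50 + t^2/10 + C1*exp(-5*t) + C2*exp(2*t).
Apply the initial conditions: x(0) = -211/500 + C1 + C2 = 3 and x'(0) = -7/50 - 5*C1 + 2*C2 = -2. Solving gives C1 = 1088/875, C2 = 61/28.

x = -211/500 - 7*t/50 + t**2/10 + 61*exp(2*t)/28 + 1088*exp(-5*t)/875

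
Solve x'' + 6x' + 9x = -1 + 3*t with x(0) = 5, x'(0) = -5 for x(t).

x = -1/3 + t/3 + 16*exp(-3*t)/3 + 32*t*exp(-3*t)/3

Characteristic equation r² + 6r + 9 = 0 has discriminant (6)² - 4·(9) = 0, so r = -3 is a repeated root.
Hence x_h = (C1 + C2*t)*exp(-3*t).
For the particular solution try x_p = A0 + A1*t. Substituting and matching coefficients of each power of t gives A0 = -1/3, A1 = 1/3, so x_p = -1/3 + t/3.
General solution: x = -1/3 + t/3 + C1*exp(-3*t) + C2*t*exp(-3*t).
Apply the initial conditions: x(0) = -1/3 + C1 = 5 and x'(0) = 1/3 + C2 - 3*C1 = -5. Solving gives C1 = 16/3, C2 = 32/3.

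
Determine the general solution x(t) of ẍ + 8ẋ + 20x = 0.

Characteristic equation r² + 8r + 20 = 0 has discriminant (8)² - 4·(20) = -16 < 0, so r = -4 ± 2i.
Hence x_h = C1*cos(2*t)*exp(-4*t) + C2*exp(-4*t)*sin(2*t).

x = C1*cos(2*t)*exp(-4*t) + C2*exp(-4*t)*sin(2*t)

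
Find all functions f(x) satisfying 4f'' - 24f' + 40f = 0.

Divide through by 4: f'' - 6f' + 10f = 0.
Characteristic equation r² - 6r + 10 = 0 has discriminant (-6)² - 4·(10) = -4 < 0, so r = 3 ± i.
Hence f_h = C1*cos(x)*exp(3*x) + C2*exp(3*x)*sin(x).

f = C1*cos(x)*exp(3*x) + C2*exp(3*x)*sin(x)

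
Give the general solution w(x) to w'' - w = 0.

w = C1*exp(x) + C2*exp(-x)

Characteristic equation r² - 1 = 0 factors as (r - 1)(r + 1) = 0, so r = 1, -1.
Hence w_h = C1*exp(x) + C2*exp(-x).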